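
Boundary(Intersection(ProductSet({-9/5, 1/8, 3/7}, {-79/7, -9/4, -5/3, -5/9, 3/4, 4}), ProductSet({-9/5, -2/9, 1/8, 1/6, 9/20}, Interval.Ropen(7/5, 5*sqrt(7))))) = ProductSet({-9/5, 1/8}, {4})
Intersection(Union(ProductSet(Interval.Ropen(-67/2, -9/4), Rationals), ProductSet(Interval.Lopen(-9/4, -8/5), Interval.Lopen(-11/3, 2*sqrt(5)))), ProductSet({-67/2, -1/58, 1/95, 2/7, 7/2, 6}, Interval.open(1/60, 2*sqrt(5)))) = ProductSet({-67/2}, Intersection(Interval.open(1/60, 2*sqrt(5)), Rationals))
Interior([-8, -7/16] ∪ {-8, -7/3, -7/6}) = (-8, -7/16)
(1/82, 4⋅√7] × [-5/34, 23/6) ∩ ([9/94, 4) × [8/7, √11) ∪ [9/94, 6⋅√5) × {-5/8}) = [9/94, 4) × [8/7, √11)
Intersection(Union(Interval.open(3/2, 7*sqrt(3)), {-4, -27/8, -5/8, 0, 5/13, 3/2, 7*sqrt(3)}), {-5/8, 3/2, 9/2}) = {-5/8, 3/2, 9/2}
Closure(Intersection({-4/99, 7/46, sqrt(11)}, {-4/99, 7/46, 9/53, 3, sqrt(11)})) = {-4/99, 7/46, sqrt(11)}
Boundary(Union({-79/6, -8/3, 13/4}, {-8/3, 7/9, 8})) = {-79/6, -8/3, 7/9, 13/4, 8}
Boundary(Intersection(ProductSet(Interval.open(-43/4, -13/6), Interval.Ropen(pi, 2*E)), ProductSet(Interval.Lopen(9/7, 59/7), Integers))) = EmptySet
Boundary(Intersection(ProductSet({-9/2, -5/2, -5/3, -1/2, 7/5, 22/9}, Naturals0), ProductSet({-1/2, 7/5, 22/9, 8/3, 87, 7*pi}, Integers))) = ProductSet({-1/2, 7/5, 22/9}, Naturals0)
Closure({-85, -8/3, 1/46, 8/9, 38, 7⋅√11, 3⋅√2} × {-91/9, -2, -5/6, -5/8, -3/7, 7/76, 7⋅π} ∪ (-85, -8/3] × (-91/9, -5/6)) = ({-85, -8/3} × [-91/9, -5/6]) ∪ ([-85, -8/3] × {-91/9, -5/6}) ∪ ((-85, -8/3] × (-91/9, -5/6)) ∪ ({-85, -8/3, 1/46, 8/9, 38, 7⋅√11, 3⋅√2} × {-91/9, -2, -5/6, -5/8, -3/7, 7/76, 7⋅π})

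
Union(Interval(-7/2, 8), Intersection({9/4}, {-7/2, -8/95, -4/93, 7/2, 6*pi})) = Interval(-7/2, 8)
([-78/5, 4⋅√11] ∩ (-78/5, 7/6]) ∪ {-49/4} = (-78/5, 7/6]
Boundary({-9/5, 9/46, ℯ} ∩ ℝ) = {-9/5, 9/46, ℯ}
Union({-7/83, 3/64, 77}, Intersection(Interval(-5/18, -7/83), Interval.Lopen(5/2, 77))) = {-7/83, 3/64, 77}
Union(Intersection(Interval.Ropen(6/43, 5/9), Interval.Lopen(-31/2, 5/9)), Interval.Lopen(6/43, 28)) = Interval(6/43, 28)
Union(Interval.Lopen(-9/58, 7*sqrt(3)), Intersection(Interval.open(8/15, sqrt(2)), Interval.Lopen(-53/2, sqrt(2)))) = Interval.Lopen(-9/58, 7*sqrt(3))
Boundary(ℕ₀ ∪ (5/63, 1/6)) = {5/63, 1/6} ∪ (ℕ₀ \ (5/63, 1/6))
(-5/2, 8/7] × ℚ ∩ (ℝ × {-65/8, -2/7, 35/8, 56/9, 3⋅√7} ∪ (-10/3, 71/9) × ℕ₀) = (-5/2, 8/7] × ({-65/8, -2/7, 35/8, 56/9} ∪ ℕ₀)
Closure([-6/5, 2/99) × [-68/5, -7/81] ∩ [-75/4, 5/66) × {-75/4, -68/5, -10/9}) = [-6/5, 2/99] × {-68/5, -10/9}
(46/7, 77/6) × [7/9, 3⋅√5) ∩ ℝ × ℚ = (46/7, 77/6) × (ℚ ∩ [7/9, 3⋅√5))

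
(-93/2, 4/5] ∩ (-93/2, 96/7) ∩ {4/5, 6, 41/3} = {4/5}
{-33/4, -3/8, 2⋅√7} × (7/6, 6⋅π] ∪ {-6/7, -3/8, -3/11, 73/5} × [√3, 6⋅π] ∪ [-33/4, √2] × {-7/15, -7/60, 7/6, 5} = ([-33/4, √2] × {-7/15, -7/60, 7/6, 5}) ∪ ({-6/7, -3/8, -3/11, 73/5} × [√3, 6⋅π]) ∪ ({-33/4, -3/8, 2⋅√7} × (7/6, 6⋅π])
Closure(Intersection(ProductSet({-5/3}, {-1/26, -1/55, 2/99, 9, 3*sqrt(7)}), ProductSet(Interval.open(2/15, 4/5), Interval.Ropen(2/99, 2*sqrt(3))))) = EmptySet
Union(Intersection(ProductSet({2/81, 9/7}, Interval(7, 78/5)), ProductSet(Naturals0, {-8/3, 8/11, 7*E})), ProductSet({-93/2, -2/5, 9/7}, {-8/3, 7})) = ProductSet({-93/2, -2/5, 9/7}, {-8/3, 7})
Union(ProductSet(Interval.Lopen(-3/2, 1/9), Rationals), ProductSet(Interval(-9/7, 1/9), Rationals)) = ProductSet(Interval.Lopen(-3/2, 1/9), Rationals)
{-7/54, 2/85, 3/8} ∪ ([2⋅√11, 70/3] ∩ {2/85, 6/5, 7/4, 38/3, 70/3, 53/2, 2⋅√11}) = {-7/54, 2/85, 3/8, 38/3, 70/3, 2⋅√11}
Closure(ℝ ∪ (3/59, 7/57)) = (-∞, ∞)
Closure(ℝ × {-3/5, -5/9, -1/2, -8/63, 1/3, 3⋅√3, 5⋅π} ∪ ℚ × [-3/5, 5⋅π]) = ℝ × [-3/5, 5⋅π]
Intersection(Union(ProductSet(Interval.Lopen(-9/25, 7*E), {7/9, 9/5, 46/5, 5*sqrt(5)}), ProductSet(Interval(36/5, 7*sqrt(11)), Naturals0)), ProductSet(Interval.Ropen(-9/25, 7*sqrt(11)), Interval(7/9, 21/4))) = Union(ProductSet(Interval.Lopen(-9/25, 7*E), {7/9, 9/5}), ProductSet(Interval.Ropen(36/5, 7*sqrt(11)), Range(1, 6, 1)))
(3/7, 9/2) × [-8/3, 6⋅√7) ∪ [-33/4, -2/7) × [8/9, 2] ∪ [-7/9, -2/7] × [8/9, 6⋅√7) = ([-33/4, -2/7) × [8/9, 2]) ∪ ([-7/9, -2/7] × [8/9, 6⋅√7)) ∪ ((3/7, 9/2) × [-8/3, 6⋅√7))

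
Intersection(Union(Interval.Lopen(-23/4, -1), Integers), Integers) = Integers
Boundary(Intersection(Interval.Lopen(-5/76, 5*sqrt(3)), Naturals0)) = Range(0, 9, 1)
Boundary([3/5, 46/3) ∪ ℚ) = (-∞, 3/5] ∪ [46/3, ∞)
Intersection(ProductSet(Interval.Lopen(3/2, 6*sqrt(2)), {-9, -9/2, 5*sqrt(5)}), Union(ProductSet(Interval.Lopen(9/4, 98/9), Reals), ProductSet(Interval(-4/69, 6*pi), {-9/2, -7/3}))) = Union(ProductSet(Interval.Lopen(3/2, 6*sqrt(2)), {-9/2}), ProductSet(Interval.Lopen(9/4, 6*sqrt(2)), {-9, -9/2, 5*sqrt(5)}))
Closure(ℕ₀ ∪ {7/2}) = ℕ₀ ∪ {7/2}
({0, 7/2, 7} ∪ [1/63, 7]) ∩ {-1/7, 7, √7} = {7, √7}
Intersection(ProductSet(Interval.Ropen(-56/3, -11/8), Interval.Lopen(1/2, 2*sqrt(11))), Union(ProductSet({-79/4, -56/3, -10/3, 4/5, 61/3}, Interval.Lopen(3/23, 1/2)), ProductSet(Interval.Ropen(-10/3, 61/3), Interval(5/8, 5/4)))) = ProductSet(Interval.Ropen(-10/3, -11/8), Interval(5/8, 5/4))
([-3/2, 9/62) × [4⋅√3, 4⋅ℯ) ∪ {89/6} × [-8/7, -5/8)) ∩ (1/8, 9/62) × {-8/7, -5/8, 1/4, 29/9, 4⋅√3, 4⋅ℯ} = (1/8, 9/62) × {4⋅√3}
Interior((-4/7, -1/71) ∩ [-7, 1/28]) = (-4/7, -1/71)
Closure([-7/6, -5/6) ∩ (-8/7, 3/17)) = [-8/7, -5/6]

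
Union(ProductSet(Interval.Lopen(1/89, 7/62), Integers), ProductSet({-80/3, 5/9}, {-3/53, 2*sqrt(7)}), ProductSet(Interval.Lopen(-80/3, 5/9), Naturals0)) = Union(ProductSet({-80/3, 5/9}, {-3/53, 2*sqrt(7)}), ProductSet(Interval.Lopen(-80/3, 5/9), Naturals0), ProductSet(Interval.Lopen(1/89, 7/62), Integers))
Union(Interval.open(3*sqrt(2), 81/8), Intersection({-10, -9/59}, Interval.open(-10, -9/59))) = Interval.open(3*sqrt(2), 81/8)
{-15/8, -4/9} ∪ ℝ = ℝ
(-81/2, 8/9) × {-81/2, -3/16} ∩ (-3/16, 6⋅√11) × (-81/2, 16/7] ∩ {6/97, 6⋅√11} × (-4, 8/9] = {6/97} × {-3/16}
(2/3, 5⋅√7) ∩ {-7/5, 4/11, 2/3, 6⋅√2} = {6⋅√2}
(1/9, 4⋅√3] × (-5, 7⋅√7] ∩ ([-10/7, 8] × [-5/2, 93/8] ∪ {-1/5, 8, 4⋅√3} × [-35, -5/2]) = ({4⋅√3} × (-5, -5/2]) ∪ ((1/9, 4⋅√3] × [-5/2, 93/8])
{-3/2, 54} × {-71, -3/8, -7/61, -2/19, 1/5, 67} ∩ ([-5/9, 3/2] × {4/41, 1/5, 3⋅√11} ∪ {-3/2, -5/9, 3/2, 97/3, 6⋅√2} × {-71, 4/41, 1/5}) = {-3/2} × {-71, 1/5}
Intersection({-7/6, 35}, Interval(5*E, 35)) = {35}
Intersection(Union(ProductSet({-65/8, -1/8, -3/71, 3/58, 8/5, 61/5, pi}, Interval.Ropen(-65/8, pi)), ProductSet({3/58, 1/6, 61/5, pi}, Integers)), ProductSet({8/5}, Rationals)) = ProductSet({8/5}, Intersection(Interval.Ropen(-65/8, pi), Rationals))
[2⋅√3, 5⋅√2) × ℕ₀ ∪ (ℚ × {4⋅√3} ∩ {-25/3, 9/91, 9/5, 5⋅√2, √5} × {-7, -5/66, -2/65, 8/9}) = [2⋅√3, 5⋅√2) × ℕ₀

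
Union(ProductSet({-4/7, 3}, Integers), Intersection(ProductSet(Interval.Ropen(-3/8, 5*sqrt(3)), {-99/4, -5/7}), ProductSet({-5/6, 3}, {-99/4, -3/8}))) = Union(ProductSet({3}, {-99/4}), ProductSet({-4/7, 3}, Integers))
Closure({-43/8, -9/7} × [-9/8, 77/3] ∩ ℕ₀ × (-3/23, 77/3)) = ∅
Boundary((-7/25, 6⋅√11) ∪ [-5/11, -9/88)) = {-5/11, 6⋅√11}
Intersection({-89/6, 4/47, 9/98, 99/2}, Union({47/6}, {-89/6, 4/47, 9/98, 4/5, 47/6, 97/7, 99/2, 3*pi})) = {-89/6, 4/47, 9/98, 99/2}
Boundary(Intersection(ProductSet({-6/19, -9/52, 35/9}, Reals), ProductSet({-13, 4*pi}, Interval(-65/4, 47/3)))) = EmptySet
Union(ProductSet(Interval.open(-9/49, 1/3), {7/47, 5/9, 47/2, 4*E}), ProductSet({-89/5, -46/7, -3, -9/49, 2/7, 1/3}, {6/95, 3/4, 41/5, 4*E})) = Union(ProductSet({-89/5, -46/7, -3, -9/49, 2/7, 1/3}, {6/95, 3/4, 41/5, 4*E}), ProductSet(Interval.open(-9/49, 1/3), {7/47, 5/9, 47/2, 4*E}))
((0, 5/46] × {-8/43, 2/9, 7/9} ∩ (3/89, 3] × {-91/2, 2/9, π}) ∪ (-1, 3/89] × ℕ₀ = ((-1, 3/89] × ℕ₀) ∪ ((3/89, 5/46] × {2/9})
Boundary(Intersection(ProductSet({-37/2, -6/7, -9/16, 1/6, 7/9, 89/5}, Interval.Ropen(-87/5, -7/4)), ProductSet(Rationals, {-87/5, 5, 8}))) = ProductSet({-37/2, -6/7, -9/16, 1/6, 7/9, 89/5}, {-87/5})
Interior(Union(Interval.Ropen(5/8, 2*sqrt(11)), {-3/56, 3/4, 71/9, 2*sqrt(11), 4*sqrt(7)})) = Interval.open(5/8, 2*sqrt(11))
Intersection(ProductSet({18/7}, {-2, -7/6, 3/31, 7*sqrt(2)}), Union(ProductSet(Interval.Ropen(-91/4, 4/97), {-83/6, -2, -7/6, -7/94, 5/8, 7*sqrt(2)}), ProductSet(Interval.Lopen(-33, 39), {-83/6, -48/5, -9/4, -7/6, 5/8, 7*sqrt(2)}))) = ProductSet({18/7}, {-7/6, 7*sqrt(2)})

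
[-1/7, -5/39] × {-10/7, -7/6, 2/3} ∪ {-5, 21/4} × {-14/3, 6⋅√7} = ([-1/7, -5/39] × {-10/7, -7/6, 2/3}) ∪ ({-5, 21/4} × {-14/3, 6⋅√7})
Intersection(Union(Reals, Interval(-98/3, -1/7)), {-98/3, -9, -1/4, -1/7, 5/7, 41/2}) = {-98/3, -9, -1/4, -1/7, 5/7, 41/2}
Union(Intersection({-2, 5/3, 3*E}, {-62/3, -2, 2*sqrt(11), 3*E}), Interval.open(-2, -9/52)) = Union({3*E}, Interval.Ropen(-2, -9/52))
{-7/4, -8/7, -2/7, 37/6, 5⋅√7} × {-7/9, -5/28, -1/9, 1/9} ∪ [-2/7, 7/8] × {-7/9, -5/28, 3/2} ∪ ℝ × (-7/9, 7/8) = (ℝ × (-7/9, 7/8)) ∪ ([-2/7, 7/8] × {-7/9, -5/28, 3/2}) ∪ ({-7/4, -8/7, -2/7, 37/6, 5⋅√7} × {-7/9, -5/28, -1/9, 1/9})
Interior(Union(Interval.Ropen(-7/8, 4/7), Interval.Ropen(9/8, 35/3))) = Union(Interval.open(-7/8, 4/7), Interval.open(9/8, 35/3))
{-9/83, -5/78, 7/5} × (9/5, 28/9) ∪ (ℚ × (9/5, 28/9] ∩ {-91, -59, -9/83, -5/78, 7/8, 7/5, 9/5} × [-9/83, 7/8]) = {-9/83, -5/78, 7/5} × (9/5, 28/9)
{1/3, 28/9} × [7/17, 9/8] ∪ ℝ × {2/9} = (ℝ × {2/9}) ∪ ({1/3, 28/9} × [7/17, 9/8])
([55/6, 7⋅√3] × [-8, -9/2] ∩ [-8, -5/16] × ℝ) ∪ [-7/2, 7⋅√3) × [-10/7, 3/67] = [-7/2, 7⋅√3) × [-10/7, 3/67]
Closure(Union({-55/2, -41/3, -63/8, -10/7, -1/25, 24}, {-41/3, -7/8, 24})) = {-55/2, -41/3, -63/8, -10/7, -7/8, -1/25, 24}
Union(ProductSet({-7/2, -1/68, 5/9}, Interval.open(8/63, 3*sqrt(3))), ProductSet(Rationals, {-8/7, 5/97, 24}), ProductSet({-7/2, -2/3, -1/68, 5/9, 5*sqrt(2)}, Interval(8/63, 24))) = Union(ProductSet({-7/2, -2/3, -1/68, 5/9, 5*sqrt(2)}, Interval(8/63, 24)), ProductSet(Rationals, {-8/7, 5/97, 24}))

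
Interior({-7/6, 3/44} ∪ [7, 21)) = (7, 21)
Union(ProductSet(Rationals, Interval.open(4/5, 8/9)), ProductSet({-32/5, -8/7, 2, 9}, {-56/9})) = Union(ProductSet({-32/5, -8/7, 2, 9}, {-56/9}), ProductSet(Rationals, Interval.open(4/5, 8/9)))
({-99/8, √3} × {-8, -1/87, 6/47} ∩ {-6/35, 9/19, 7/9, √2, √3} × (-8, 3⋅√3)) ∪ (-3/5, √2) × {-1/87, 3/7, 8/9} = ({√3} × {-1/87, 6/47}) ∪ ((-3/5, √2) × {-1/87, 3/7, 8/9})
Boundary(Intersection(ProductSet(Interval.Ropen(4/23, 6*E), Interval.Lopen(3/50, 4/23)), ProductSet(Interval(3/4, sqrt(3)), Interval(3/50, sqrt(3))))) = Union(ProductSet({3/4, sqrt(3)}, Interval(3/50, 4/23)), ProductSet(Interval(3/4, sqrt(3)), {3/50, 4/23}))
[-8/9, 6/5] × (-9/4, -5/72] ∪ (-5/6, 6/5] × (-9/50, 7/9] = ([-8/9, 6/5] × (-9/4, -5/72]) ∪ ((-5/6, 6/5] × (-9/50, 7/9])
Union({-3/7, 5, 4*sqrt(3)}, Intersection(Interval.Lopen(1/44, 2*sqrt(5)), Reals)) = Union({-3/7, 5, 4*sqrt(3)}, Interval.Lopen(1/44, 2*sqrt(5)))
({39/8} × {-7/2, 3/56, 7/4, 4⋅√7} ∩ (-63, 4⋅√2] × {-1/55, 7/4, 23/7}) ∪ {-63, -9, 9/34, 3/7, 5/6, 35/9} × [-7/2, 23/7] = ({39/8} × {7/4}) ∪ ({-63, -9, 9/34, 3/7, 5/6, 35/9} × [-7/2, 23/7])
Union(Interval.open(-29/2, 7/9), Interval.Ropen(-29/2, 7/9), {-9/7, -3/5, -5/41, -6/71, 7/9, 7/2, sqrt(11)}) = Union({7/2, sqrt(11)}, Interval(-29/2, 7/9))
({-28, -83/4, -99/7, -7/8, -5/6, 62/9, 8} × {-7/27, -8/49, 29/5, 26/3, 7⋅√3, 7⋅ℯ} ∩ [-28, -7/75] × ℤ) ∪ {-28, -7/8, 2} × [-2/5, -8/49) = {-28, -7/8, 2} × [-2/5, -8/49)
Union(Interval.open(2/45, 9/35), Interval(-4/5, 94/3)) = Interval(-4/5, 94/3)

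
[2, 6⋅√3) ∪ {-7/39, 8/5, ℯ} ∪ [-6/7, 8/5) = [-6/7, 8/5] ∪ [2, 6⋅√3)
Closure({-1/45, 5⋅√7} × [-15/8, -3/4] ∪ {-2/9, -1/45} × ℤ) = ({-2/9, -1/45} × ℤ) ∪ ({-1/45, 5⋅√7} × [-15/8, -3/4])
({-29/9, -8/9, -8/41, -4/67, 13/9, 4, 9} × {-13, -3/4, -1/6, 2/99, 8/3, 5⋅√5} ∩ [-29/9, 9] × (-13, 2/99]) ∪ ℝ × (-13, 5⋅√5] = ℝ × (-13, 5⋅√5]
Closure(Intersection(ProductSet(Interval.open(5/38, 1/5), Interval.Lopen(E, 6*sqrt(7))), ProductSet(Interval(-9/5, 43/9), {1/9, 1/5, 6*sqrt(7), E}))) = ProductSet(Interval(5/38, 1/5), {6*sqrt(7)})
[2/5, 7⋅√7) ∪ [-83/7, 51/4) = [-83/7, 7⋅√7)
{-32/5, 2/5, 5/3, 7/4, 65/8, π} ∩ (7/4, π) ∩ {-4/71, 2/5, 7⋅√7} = ∅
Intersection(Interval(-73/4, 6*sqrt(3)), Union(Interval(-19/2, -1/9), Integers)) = Union(Interval(-19/2, -1/9), Range(-18, 11, 1))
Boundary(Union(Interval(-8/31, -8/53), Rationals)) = Union(Interval(-oo, -8/31), Interval(-8/53, oo))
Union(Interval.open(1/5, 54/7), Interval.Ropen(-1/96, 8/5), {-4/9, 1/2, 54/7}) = Union({-4/9}, Interval(-1/96, 54/7))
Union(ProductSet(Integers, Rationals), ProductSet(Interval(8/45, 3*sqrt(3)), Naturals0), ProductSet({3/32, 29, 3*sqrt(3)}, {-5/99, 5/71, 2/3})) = Union(ProductSet({3/32, 29, 3*sqrt(3)}, {-5/99, 5/71, 2/3}), ProductSet(Integers, Rationals), ProductSet(Interval(8/45, 3*sqrt(3)), Naturals0))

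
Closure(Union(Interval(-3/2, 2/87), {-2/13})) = Interval(-3/2, 2/87)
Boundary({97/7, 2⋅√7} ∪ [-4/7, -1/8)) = {-4/7, -1/8, 97/7, 2⋅√7}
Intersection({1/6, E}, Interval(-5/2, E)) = {1/6, E}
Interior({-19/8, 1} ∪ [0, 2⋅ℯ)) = (0, 2⋅ℯ)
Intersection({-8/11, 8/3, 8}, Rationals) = {-8/11, 8/3, 8}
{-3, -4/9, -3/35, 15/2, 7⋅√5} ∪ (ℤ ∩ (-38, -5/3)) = {-37, -36, …, -2} ∪ {-4/9, -3/35, 15/2, 7⋅√5}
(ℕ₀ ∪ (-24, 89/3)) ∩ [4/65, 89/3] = [4/65, 89/3) ∪ {1, 2, …, 29}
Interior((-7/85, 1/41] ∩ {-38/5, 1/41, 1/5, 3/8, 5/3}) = ∅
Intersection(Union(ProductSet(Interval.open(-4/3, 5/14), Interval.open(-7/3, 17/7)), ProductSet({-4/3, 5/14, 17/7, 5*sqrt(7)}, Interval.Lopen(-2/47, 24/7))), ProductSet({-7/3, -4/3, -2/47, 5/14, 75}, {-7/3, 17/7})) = ProductSet({-4/3, 5/14}, {17/7})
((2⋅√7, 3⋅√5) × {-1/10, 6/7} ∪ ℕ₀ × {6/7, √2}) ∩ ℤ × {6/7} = ℕ₀ × {6/7}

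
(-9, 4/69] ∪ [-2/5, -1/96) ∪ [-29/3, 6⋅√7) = [-29/3, 6⋅√7)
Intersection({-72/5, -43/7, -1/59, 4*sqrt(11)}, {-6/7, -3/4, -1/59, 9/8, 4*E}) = {-1/59}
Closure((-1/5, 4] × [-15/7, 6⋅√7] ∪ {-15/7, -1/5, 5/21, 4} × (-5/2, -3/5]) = ({-15/7, -1/5, 5/21, 4} × [-5/2, -3/5]) ∪ ([-1/5, 4] × [-15/7, 6⋅√7])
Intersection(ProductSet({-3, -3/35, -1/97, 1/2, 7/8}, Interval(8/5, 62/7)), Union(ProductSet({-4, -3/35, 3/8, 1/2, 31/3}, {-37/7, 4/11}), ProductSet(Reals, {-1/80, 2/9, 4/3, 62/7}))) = ProductSet({-3, -3/35, -1/97, 1/2, 7/8}, {62/7})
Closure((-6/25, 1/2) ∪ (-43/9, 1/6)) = [-43/9, 1/2]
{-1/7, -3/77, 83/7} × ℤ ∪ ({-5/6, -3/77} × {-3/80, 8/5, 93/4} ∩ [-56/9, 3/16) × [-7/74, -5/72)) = {-1/7, -3/77, 83/7} × ℤ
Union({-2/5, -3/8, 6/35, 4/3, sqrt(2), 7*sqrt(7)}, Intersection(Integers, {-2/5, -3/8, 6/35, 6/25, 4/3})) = {-2/5, -3/8, 6/35, 4/3, sqrt(2), 7*sqrt(7)}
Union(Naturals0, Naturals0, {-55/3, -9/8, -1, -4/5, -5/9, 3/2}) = Union({-55/3, -9/8, -1, -4/5, -5/9, 3/2}, Naturals0)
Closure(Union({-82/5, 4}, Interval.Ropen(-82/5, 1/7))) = Union({4}, Interval(-82/5, 1/7))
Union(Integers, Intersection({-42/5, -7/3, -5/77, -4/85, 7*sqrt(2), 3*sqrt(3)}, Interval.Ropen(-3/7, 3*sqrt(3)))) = Union({-5/77, -4/85}, Integers)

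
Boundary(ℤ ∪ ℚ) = ℝ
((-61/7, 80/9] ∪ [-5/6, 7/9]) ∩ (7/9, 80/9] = (7/9, 80/9]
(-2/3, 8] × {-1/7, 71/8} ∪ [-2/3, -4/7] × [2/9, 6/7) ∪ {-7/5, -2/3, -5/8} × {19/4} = ({-7/5, -2/3, -5/8} × {19/4}) ∪ ((-2/3, 8] × {-1/7, 71/8}) ∪ ([-2/3, -4/7] × [2/9, 6/7))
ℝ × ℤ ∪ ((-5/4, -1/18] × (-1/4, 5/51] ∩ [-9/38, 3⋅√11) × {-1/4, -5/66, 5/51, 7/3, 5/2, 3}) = (ℝ × ℤ) ∪ ([-9/38, -1/18] × {-5/66, 5/51})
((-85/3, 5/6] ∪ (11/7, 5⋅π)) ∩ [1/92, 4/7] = [1/92, 4/7]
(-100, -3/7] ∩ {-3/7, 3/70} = {-3/7}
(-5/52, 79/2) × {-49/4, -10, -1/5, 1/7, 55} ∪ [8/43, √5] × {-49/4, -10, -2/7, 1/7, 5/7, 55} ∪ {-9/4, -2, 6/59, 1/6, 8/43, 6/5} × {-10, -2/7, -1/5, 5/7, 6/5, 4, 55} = ((-5/52, 79/2) × {-49/4, -10, -1/5, 1/7, 55}) ∪ ([8/43, √5] × {-49/4, -10, -2/7, 1/7, 5/7, 55}) ∪ ({-9/4, -2, 6/59, 1/6, 8/43, 6/5} × {-10, -2/7, -1/5, 5/7, 6/5, 4, 55})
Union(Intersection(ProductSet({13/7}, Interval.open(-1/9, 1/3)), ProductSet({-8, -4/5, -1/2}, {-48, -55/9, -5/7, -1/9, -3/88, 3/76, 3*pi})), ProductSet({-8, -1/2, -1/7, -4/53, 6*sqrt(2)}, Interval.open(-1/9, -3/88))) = ProductSet({-8, -1/2, -1/7, -4/53, 6*sqrt(2)}, Interval.open(-1/9, -3/88))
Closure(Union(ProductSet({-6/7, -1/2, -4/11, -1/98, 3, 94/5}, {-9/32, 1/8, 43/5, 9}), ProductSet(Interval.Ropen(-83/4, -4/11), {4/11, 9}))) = Union(ProductSet({-6/7, -1/2, -4/11, -1/98, 3, 94/5}, {-9/32, 1/8, 43/5, 9}), ProductSet(Interval(-83/4, -4/11), {4/11, 9}))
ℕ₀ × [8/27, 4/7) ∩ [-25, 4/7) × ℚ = {0} × (ℚ ∩ [8/27, 4/7))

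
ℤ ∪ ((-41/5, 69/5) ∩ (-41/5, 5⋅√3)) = ℤ ∪ (-41/5, 5⋅√3)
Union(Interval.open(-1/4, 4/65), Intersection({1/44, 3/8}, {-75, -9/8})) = Interval.open(-1/4, 4/65)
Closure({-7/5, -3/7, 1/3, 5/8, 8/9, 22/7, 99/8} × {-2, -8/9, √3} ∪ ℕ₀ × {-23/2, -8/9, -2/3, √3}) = (ℕ₀ × {-23/2, -8/9, -2/3, √3}) ∪ ({-7/5, -3/7, 1/3, 5/8, 8/9, 22/7, 99/8} × {-2, -8/9, √3})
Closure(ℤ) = ℤ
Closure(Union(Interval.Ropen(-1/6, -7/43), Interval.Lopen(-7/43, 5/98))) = Interval(-1/6, 5/98)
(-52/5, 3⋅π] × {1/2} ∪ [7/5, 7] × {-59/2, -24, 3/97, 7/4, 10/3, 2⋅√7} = ((-52/5, 3⋅π] × {1/2}) ∪ ([7/5, 7] × {-59/2, -24, 3/97, 7/4, 10/3, 2⋅√7})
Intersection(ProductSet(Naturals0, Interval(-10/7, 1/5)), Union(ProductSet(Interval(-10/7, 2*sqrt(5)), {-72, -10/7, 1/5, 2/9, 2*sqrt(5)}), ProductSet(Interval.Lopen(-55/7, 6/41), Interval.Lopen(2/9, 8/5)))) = ProductSet(Range(0, 5, 1), {-10/7, 1/5})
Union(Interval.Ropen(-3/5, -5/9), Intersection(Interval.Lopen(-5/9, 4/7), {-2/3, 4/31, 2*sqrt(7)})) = Union({4/31}, Interval.Ropen(-3/5, -5/9))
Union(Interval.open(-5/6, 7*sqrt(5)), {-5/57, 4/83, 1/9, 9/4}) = Interval.open(-5/6, 7*sqrt(5))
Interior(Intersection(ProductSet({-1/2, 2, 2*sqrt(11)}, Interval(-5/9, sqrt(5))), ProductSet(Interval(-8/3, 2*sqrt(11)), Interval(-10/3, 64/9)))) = EmptySet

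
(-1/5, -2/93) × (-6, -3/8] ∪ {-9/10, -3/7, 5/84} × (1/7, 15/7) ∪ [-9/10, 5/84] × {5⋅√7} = ({-9/10, -3/7, 5/84} × (1/7, 15/7)) ∪ ((-1/5, -2/93) × (-6, -3/8]) ∪ ([-9/10, 5/84] × {5⋅√7})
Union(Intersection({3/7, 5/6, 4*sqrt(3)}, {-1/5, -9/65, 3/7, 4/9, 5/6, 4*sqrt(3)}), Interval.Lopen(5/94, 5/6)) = Union({4*sqrt(3)}, Interval.Lopen(5/94, 5/6))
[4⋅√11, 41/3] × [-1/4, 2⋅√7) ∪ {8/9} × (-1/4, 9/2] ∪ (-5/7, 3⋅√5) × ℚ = ({8/9} × (-1/4, 9/2]) ∪ ((-5/7, 3⋅√5) × ℚ) ∪ ([4⋅√11, 41/3] × [-1/4, 2⋅√7))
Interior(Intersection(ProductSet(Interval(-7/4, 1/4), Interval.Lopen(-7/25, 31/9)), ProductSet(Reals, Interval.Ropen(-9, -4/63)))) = ProductSet(Interval.open(-7/4, 1/4), Interval.open(-7/25, -4/63))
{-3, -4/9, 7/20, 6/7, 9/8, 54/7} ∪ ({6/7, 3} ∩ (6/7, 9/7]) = {-3, -4/9, 7/20, 6/7, 9/8, 54/7}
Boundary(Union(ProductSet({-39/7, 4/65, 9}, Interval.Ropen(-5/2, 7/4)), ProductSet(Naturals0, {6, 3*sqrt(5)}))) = Union(ProductSet({-39/7, 4/65, 9}, Interval(-5/2, 7/4)), ProductSet(Naturals0, {6, 3*sqrt(5)}))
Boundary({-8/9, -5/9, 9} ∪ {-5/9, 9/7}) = {-8/9, -5/9, 9/7, 9}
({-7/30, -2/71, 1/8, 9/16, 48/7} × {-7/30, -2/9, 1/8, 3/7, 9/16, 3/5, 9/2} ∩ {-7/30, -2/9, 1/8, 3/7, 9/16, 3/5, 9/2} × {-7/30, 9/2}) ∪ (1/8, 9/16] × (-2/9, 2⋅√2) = ({-7/30, 1/8, 9/16} × {-7/30, 9/2}) ∪ ((1/8, 9/16] × (-2/9, 2⋅√2))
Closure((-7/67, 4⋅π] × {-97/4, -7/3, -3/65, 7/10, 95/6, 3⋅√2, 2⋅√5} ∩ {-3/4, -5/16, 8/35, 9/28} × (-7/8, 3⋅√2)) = {8/35, 9/28} × {-3/65, 7/10}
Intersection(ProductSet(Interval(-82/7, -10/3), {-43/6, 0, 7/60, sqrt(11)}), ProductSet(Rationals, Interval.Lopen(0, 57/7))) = ProductSet(Intersection(Interval(-82/7, -10/3), Rationals), {7/60, sqrt(11)})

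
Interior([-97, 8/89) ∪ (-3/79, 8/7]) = (-97, 8/7)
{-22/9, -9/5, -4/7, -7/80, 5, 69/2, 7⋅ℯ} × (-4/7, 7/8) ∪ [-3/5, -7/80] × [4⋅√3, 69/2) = ([-3/5, -7/80] × [4⋅√3, 69/2)) ∪ ({-22/9, -9/5, -4/7, -7/80, 5, 69/2, 7⋅ℯ} × (-4/7, 7/8))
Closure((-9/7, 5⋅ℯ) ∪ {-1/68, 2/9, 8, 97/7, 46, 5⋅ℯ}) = [-9/7, 5⋅ℯ] ∪ {97/7, 46}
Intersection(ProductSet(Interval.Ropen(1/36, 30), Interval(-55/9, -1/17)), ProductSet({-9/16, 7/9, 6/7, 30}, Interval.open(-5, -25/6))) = ProductSet({7/9, 6/7}, Interval.open(-5, -25/6))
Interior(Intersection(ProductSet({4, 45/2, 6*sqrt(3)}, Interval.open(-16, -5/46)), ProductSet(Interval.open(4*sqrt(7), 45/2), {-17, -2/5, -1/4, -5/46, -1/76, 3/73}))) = EmptySet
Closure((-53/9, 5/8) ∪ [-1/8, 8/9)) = [-53/9, 8/9]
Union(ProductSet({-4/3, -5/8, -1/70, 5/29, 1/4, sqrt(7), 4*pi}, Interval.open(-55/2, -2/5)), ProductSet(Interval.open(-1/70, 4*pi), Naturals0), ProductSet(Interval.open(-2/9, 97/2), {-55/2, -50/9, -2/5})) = Union(ProductSet({-4/3, -5/8, -1/70, 5/29, 1/4, sqrt(7), 4*pi}, Interval.open(-55/2, -2/5)), ProductSet(Interval.open(-2/9, 97/2), {-55/2, -50/9, -2/5}), ProductSet(Interval.open(-1/70, 4*pi), Naturals0))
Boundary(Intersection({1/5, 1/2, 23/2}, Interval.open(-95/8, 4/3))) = {1/5, 1/2}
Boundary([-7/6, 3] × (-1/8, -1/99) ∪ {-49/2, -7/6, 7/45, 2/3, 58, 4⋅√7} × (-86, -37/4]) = ({-7/6, 3} × [-1/8, -1/99]) ∪ ([-7/6, 3] × {-1/8, -1/99}) ∪ ({-49/2, -7/6, 7/45, 2/3, 58, 4⋅√7} × [-86, -37/4])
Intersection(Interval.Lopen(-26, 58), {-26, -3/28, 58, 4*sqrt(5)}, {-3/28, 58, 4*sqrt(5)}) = {-3/28, 58, 4*sqrt(5)}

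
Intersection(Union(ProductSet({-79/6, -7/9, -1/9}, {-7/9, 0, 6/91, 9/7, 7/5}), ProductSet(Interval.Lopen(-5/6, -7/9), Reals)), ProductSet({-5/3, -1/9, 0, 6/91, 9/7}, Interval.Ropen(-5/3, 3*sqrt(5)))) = ProductSet({-1/9}, {-7/9, 0, 6/91, 9/7, 7/5})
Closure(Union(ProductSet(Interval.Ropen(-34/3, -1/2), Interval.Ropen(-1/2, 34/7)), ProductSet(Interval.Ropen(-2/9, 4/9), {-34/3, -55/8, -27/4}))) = Union(ProductSet({-34/3, -1/2}, Interval(-1/2, 34/7)), ProductSet(Interval(-34/3, -1/2), {-1/2, 34/7}), ProductSet(Interval.Ropen(-34/3, -1/2), Interval.Ropen(-1/2, 34/7)), ProductSet(Interval(-2/9, 4/9), {-34/3, -55/8, -27/4}))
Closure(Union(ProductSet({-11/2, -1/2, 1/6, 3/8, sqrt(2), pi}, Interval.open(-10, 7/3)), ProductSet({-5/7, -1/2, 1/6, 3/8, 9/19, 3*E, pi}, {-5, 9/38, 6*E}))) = Union(ProductSet({-11/2, -1/2, 1/6, 3/8, sqrt(2), pi}, Interval(-10, 7/3)), ProductSet({-5/7, -1/2, 1/6, 3/8, 9/19, 3*E, pi}, {-5, 9/38, 6*E}))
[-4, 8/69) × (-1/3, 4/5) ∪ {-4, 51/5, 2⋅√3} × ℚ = ({-4, 51/5, 2⋅√3} × ℚ) ∪ ([-4, 8/69) × (-1/3, 4/5))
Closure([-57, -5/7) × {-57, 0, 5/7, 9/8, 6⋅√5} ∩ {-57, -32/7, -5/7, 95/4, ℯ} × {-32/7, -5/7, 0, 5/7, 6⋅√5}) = {-57, -32/7} × {0, 5/7, 6⋅√5}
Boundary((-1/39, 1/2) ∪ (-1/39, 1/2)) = {-1/39, 1/2}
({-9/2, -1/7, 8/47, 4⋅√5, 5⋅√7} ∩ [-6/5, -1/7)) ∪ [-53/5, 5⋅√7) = [-53/5, 5⋅√7)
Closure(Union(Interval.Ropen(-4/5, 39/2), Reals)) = Interval(-oo, oo)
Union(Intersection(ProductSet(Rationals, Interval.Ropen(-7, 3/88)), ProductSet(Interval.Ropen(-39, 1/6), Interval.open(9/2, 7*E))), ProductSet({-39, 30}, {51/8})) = ProductSet({-39, 30}, {51/8})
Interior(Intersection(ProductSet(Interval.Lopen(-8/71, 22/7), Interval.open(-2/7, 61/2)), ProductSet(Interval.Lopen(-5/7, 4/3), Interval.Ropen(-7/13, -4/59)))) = ProductSet(Interval.open(-8/71, 4/3), Interval.open(-2/7, -4/59))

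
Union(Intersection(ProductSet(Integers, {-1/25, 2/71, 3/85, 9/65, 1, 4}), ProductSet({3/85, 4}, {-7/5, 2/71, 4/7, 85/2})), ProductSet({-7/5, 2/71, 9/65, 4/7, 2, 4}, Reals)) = ProductSet({-7/5, 2/71, 9/65, 4/7, 2, 4}, Reals)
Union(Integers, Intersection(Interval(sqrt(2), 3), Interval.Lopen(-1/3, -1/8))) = Integers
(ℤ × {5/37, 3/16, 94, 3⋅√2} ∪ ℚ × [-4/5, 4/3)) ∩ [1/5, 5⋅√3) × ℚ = ({1, 2, …, 8} × {5/37, 3/16, 94}) ∪ ((ℚ ∩ [1/5, 5⋅√3)) × (ℚ ∩ [-4/5, 4/3)))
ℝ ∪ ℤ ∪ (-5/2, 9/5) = (-∞, ∞)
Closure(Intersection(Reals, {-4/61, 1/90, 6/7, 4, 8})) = {-4/61, 1/90, 6/7, 4, 8}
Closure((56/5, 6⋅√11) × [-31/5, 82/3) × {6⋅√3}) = (({56/5, 6⋅√11} × [-31/5, 82/3]) ∪ ([56/5, 6⋅√11] × {-31/5, 82/3}) ∪ ((56/5, 6⋅√11) × [-31/5, 82/3))) × {6⋅√3}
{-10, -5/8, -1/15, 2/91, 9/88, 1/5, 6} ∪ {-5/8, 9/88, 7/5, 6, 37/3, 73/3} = {-10, -5/8, -1/15, 2/91, 9/88, 1/5, 7/5, 6, 37/3, 73/3}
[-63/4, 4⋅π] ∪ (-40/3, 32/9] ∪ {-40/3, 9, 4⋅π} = [-63/4, 4⋅π]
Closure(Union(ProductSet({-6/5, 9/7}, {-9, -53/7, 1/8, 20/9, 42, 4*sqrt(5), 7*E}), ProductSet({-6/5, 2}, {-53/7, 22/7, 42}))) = Union(ProductSet({-6/5, 9/7}, {-9, -53/7, 1/8, 20/9, 42, 4*sqrt(5), 7*E}), ProductSet({-6/5, 2}, {-53/7, 22/7, 42}))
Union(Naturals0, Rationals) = Rationals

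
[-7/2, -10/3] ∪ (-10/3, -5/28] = [-7/2, -5/28]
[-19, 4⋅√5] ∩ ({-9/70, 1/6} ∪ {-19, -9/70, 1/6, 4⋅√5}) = {-19, -9/70, 1/6, 4⋅√5}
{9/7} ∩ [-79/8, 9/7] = {9/7}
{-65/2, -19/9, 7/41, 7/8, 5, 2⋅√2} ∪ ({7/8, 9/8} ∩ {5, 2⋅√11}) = {-65/2, -19/9, 7/41, 7/8, 5, 2⋅√2}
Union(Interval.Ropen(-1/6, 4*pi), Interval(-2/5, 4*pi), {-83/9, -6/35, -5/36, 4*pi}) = Union({-83/9}, Interval(-2/5, 4*pi))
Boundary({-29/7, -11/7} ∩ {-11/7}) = {-11/7}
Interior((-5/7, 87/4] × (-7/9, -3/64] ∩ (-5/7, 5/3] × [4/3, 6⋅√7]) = ∅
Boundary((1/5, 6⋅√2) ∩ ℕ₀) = {1, 2, …, 8}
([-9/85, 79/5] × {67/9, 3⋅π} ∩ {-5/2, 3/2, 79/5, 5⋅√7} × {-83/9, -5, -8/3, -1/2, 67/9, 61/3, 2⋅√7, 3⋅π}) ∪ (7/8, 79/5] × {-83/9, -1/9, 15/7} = ((7/8, 79/5] × {-83/9, -1/9, 15/7}) ∪ ({3/2, 79/5, 5⋅√7} × {67/9, 3⋅π})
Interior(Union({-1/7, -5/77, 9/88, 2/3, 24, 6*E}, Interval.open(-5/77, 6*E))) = Interval.open(-5/77, 6*E)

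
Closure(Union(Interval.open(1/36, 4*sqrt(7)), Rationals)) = Union(Interval(-oo, oo), Rationals)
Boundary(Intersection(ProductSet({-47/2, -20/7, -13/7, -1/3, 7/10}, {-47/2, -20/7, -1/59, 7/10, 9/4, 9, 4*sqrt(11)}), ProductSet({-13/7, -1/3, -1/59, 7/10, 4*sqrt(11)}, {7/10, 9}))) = ProductSet({-13/7, -1/3, 7/10}, {7/10, 9})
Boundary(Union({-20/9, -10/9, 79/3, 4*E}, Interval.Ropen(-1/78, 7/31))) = {-20/9, -10/9, -1/78, 7/31, 79/3, 4*E}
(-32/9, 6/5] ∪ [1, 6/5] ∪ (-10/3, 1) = (-32/9, 6/5]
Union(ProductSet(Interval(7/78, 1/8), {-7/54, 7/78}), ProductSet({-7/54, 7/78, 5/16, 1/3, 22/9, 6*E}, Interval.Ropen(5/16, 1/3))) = Union(ProductSet({-7/54, 7/78, 5/16, 1/3, 22/9, 6*E}, Interval.Ropen(5/16, 1/3)), ProductSet(Interval(7/78, 1/8), {-7/54, 7/78}))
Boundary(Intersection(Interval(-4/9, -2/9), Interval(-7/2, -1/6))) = {-4/9, -2/9}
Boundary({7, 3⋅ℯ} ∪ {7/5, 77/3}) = {7/5, 7, 77/3, 3⋅ℯ}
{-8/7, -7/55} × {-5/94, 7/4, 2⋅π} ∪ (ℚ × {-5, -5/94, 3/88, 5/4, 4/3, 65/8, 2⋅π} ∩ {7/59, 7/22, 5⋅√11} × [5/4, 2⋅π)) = ({7/59, 7/22} × {5/4, 4/3}) ∪ ({-8/7, -7/55} × {-5/94, 7/4, 2⋅π})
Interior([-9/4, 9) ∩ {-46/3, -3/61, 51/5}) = ∅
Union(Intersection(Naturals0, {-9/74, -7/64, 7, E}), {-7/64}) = {-7/64, 7}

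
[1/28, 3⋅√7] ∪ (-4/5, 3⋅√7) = (-4/5, 3⋅√7]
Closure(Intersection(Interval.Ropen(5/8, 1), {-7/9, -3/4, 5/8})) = {5/8}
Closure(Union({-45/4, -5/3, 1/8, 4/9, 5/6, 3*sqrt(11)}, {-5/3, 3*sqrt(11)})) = {-45/4, -5/3, 1/8, 4/9, 5/6, 3*sqrt(11)}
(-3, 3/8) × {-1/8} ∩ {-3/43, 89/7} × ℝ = {-3/43} × {-1/8}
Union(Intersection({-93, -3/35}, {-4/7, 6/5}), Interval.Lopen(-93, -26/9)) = Interval.Lopen(-93, -26/9)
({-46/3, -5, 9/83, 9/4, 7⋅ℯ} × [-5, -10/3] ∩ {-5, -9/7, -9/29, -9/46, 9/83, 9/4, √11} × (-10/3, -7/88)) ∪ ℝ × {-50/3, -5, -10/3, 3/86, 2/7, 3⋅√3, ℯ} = ℝ × {-50/3, -5, -10/3, 3/86, 2/7, 3⋅√3, ℯ}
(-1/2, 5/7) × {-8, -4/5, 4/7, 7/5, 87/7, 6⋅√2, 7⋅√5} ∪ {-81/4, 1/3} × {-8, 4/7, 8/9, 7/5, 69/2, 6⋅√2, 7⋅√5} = ({-81/4, 1/3} × {-8, 4/7, 8/9, 7/5, 69/2, 6⋅√2, 7⋅√5}) ∪ ((-1/2, 5/7) × {-8, -4/5, 4/7, 7/5, 87/7, 6⋅√2, 7⋅√5})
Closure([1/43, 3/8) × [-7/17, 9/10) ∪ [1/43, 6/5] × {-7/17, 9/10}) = ({1/43, 3/8} × [-7/17, 9/10]) ∪ ([1/43, 6/5] × {-7/17, 9/10}) ∪ ([1/43, 3/8) × [-7/17, 9/10))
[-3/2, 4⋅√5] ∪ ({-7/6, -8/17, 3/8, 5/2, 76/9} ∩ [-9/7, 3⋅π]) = [-3/2, 4⋅√5]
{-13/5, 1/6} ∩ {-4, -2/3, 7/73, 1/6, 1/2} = {1/6}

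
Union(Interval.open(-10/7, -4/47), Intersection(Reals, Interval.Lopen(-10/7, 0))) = Interval.Lopen(-10/7, 0)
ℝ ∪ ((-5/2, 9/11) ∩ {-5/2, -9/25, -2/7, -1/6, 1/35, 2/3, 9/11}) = ℝ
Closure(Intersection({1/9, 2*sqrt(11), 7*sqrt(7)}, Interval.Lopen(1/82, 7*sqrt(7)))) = {1/9, 2*sqrt(11), 7*sqrt(7)}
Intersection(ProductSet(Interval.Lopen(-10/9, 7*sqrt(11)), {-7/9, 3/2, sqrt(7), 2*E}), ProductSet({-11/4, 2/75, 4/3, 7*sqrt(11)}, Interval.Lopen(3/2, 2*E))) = ProductSet({2/75, 4/3, 7*sqrt(11)}, {sqrt(7), 2*E})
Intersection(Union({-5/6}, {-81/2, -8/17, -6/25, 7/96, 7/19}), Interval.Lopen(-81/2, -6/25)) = {-5/6, -8/17, -6/25}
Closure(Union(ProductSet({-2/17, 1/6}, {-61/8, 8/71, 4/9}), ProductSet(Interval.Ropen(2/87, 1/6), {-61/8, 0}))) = Union(ProductSet({-2/17, 1/6}, {-61/8, 8/71, 4/9}), ProductSet(Interval(2/87, 1/6), {-61/8, 0}))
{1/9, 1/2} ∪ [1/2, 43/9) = {1/9} ∪ [1/2, 43/9)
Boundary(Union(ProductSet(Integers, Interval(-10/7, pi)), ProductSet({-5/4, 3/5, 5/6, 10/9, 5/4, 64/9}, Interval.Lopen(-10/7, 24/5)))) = Union(ProductSet({-5/4, 3/5, 5/6, 10/9, 5/4, 64/9}, Interval(-10/7, 24/5)), ProductSet(Integers, Interval(-10/7, pi)))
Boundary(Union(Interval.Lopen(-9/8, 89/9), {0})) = {-9/8, 89/9}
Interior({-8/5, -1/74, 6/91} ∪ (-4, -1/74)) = (-4, -1/74)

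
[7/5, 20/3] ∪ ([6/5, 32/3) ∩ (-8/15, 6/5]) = {6/5} ∪ [7/5, 20/3]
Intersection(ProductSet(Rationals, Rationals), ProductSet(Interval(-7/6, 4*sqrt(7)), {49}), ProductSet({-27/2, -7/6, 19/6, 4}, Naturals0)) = ProductSet({-7/6, 19/6, 4}, {49})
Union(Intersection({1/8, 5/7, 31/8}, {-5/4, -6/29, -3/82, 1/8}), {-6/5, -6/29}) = {-6/5, -6/29, 1/8}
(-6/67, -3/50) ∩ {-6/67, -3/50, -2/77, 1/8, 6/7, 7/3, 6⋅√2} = ∅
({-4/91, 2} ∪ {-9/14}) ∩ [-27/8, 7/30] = {-9/14, -4/91}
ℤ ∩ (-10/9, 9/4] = {-1, 0, 1, 2}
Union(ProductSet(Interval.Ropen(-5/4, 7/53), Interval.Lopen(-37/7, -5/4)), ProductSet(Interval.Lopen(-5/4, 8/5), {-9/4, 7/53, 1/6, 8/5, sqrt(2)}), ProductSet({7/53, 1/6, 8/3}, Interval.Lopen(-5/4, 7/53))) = Union(ProductSet({7/53, 1/6, 8/3}, Interval.Lopen(-5/4, 7/53)), ProductSet(Interval.Ropen(-5/4, 7/53), Interval.Lopen(-37/7, -5/4)), ProductSet(Interval.Lopen(-5/4, 8/5), {-9/4, 7/53, 1/6, 8/5, sqrt(2)}))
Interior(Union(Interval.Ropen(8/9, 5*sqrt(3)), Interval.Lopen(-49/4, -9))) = Union(Interval.open(-49/4, -9), Interval.open(8/9, 5*sqrt(3)))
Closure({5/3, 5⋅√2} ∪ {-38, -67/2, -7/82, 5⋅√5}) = {-38, -67/2, -7/82, 5/3, 5⋅√2, 5⋅√5}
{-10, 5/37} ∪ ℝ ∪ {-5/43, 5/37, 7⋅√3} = ℝ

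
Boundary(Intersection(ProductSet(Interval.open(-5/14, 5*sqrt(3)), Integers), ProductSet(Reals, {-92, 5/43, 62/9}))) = ProductSet(Interval(-5/14, 5*sqrt(3)), {-92})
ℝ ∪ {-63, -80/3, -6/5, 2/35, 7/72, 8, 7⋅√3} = ℝ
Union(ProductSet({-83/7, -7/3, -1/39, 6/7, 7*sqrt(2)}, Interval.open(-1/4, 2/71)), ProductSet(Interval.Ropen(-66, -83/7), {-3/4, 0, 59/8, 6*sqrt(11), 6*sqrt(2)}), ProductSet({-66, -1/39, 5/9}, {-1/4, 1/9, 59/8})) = Union(ProductSet({-66, -1/39, 5/9}, {-1/4, 1/9, 59/8}), ProductSet({-83/7, -7/3, -1/39, 6/7, 7*sqrt(2)}, Interval.open(-1/4, 2/71)), ProductSet(Interval.Ropen(-66, -83/7), {-3/4, 0, 59/8, 6*sqrt(11), 6*sqrt(2)}))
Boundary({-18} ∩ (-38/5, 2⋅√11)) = ∅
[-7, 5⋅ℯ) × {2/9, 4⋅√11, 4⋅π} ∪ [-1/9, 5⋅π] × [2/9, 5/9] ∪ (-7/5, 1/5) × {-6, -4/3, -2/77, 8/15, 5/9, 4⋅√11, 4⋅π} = ([-1/9, 5⋅π] × [2/9, 5/9]) ∪ ([-7, 5⋅ℯ) × {2/9, 4⋅√11, 4⋅π}) ∪ ((-7/5, 1/5) × {-6, -4/3, -2/77, 8/15, 5/9, 4⋅√11, 4⋅π})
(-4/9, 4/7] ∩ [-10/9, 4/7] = (-4/9, 4/7]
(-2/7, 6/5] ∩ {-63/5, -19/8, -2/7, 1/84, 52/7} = {1/84}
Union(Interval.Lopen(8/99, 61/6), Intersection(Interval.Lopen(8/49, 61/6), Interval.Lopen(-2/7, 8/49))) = Interval.Lopen(8/99, 61/6)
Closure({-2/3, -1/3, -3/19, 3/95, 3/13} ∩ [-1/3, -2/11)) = {-1/3}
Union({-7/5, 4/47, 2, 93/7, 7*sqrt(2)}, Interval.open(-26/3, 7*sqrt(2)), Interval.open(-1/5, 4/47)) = Union({93/7}, Interval.Lopen(-26/3, 7*sqrt(2)))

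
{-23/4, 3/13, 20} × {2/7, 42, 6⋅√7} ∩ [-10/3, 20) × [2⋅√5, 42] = {3/13} × {42, 6⋅√7}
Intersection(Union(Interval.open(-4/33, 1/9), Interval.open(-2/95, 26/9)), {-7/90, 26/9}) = {-7/90}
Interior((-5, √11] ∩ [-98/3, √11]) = (-5, √11)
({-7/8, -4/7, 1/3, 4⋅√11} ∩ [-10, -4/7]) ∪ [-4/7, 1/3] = {-7/8} ∪ [-4/7, 1/3]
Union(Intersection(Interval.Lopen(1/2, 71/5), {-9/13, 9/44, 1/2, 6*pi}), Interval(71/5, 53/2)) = Interval(71/5, 53/2)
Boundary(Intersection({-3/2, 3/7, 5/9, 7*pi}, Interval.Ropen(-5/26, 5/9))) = {3/7}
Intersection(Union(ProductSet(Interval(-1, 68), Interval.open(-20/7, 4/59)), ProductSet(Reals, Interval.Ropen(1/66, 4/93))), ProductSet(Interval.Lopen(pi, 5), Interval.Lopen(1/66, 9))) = ProductSet(Interval.Lopen(pi, 5), Interval.open(1/66, 4/59))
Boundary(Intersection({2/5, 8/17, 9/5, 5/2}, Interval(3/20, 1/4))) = EmptySet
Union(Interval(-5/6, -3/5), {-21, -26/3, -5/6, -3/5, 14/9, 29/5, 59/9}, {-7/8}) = Union({-21, -26/3, -7/8, 14/9, 29/5, 59/9}, Interval(-5/6, -3/5))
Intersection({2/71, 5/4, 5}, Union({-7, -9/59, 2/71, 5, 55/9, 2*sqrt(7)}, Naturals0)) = {2/71, 5}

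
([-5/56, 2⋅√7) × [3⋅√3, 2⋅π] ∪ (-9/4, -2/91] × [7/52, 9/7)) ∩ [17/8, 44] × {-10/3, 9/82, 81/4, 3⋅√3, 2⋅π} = [17/8, 2⋅√7) × {3⋅√3, 2⋅π}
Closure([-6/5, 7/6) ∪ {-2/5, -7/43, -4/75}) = [-6/5, 7/6]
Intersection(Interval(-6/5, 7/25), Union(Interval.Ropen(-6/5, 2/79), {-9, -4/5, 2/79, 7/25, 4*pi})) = Union({7/25}, Interval(-6/5, 2/79))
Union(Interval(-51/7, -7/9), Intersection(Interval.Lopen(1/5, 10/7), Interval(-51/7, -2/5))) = Interval(-51/7, -7/9)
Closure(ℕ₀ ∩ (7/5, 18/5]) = {2, 3}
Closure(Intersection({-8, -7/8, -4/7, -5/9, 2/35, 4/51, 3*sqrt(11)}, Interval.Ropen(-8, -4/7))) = {-8, -7/8}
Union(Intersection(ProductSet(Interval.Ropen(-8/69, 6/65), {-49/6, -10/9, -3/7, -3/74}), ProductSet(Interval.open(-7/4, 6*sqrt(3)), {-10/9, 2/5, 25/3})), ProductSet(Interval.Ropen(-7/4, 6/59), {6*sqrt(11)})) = Union(ProductSet(Interval.Ropen(-7/4, 6/59), {6*sqrt(11)}), ProductSet(Interval.Ropen(-8/69, 6/65), {-10/9}))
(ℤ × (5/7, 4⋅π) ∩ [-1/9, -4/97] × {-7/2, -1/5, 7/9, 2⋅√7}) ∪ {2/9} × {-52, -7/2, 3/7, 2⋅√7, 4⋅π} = {2/9} × {-52, -7/2, 3/7, 2⋅√7, 4⋅π}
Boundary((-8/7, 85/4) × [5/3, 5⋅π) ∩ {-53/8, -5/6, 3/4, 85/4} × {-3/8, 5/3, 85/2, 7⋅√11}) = {-5/6, 3/4} × {5/3}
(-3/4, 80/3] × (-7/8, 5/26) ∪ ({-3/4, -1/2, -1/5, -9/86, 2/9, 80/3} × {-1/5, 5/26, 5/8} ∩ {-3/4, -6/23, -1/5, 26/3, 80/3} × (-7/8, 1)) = ({-3/4, -1/5, 80/3} × {-1/5, 5/26, 5/8}) ∪ ((-3/4, 80/3] × (-7/8, 5/26))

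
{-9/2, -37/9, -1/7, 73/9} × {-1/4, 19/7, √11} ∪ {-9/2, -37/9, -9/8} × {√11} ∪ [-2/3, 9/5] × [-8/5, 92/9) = ({-9/2, -37/9, -9/8} × {√11}) ∪ ([-2/3, 9/5] × [-8/5, 92/9)) ∪ ({-9/2, -37/9, -1/7, 73/9} × {-1/4, 19/7, √11})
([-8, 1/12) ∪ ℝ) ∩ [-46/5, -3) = [-46/5, -3)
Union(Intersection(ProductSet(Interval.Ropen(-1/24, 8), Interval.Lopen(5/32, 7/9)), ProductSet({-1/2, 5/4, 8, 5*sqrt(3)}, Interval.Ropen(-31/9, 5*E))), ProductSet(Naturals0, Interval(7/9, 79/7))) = Union(ProductSet({5/4}, Interval.Lopen(5/32, 7/9)), ProductSet(Naturals0, Interval(7/9, 79/7)))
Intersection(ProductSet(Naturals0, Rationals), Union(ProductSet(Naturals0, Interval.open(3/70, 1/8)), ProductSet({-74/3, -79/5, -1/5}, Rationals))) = ProductSet(Naturals0, Intersection(Interval.open(3/70, 1/8), Rationals))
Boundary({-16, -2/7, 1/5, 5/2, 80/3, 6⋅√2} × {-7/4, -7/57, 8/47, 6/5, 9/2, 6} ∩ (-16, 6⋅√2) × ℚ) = {-2/7, 1/5, 5/2} × {-7/4, -7/57, 8/47, 6/5, 9/2, 6}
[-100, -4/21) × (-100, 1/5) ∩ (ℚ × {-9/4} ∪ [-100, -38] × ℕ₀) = ((ℚ ∩ [-100, -4/21)) × {-9/4}) ∪ ([-100, -38] × {0})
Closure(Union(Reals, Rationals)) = Reals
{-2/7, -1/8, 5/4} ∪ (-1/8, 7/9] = {-2/7, 5/4} ∪ [-1/8, 7/9]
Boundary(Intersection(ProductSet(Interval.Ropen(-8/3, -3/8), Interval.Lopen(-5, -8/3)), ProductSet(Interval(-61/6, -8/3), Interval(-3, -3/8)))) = ProductSet({-8/3}, Interval(-3, -8/3))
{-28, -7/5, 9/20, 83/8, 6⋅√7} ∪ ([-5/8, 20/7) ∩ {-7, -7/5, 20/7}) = {-28, -7/5, 9/20, 83/8, 6⋅√7}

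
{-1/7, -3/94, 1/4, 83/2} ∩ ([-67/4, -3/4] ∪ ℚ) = {-1/7, -3/94, 1/4, 83/2}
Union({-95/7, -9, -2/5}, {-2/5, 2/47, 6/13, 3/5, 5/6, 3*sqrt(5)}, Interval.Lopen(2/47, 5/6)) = Union({-95/7, -9, -2/5, 3*sqrt(5)}, Interval(2/47, 5/6))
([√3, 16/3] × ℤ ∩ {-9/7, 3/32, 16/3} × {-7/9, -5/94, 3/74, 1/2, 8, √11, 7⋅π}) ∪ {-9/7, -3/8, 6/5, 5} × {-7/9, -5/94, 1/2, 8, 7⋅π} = ({16/3} × {8}) ∪ ({-9/7, -3/8, 6/5, 5} × {-7/9, -5/94, 1/2, 8, 7⋅π})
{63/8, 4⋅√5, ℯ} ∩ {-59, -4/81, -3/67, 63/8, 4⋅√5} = {63/8, 4⋅√5}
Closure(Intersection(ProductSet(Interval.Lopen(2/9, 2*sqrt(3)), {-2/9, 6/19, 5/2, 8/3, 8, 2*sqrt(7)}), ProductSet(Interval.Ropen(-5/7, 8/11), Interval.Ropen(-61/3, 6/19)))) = ProductSet(Interval(2/9, 8/11), {-2/9})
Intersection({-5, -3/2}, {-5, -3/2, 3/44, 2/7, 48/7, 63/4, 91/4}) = {-5, -3/2}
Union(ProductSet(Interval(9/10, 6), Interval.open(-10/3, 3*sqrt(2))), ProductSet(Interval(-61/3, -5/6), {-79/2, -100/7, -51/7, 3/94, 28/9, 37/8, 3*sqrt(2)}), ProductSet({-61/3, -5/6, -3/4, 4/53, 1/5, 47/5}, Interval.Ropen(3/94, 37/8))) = Union(ProductSet({-61/3, -5/6, -3/4, 4/53, 1/5, 47/5}, Interval.Ropen(3/94, 37/8)), ProductSet(Interval(-61/3, -5/6), {-79/2, -100/7, -51/7, 3/94, 28/9, 37/8, 3*sqrt(2)}), ProductSet(Interval(9/10, 6), Interval.open(-10/3, 3*sqrt(2))))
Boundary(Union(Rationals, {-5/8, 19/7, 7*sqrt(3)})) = Reals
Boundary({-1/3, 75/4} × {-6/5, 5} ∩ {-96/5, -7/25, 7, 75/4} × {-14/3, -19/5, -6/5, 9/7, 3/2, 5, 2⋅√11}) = {75/4} × {-6/5, 5}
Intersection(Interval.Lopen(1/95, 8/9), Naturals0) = EmptySet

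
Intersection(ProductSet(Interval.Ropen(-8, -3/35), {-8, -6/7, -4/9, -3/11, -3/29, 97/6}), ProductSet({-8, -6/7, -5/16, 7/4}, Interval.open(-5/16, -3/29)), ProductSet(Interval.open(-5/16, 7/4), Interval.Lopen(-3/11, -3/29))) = EmptySet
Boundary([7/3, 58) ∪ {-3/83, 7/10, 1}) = {-3/83, 7/10, 1, 7/3, 58}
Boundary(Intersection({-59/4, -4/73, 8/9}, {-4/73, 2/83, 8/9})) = {-4/73, 8/9}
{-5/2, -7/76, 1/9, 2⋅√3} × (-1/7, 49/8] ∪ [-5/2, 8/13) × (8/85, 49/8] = ([-5/2, 8/13) × (8/85, 49/8]) ∪ ({-5/2, -7/76, 1/9, 2⋅√3} × (-1/7, 49/8])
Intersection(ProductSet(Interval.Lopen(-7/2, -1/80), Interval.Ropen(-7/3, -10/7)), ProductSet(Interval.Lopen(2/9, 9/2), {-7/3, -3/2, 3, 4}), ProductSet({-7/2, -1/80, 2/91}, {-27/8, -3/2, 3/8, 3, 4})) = EmptySet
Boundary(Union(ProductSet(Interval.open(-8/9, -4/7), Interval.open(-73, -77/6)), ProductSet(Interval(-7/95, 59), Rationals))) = Union(ProductSet({-8/9, -4/7}, Interval(-73, -77/6)), ProductSet(Interval(-8/9, -4/7), {-73, -77/6}), ProductSet(Interval(-7/95, 59), Reals))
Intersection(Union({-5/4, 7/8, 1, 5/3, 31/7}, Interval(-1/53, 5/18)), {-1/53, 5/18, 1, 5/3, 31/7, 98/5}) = {-1/53, 5/18, 1, 5/3, 31/7}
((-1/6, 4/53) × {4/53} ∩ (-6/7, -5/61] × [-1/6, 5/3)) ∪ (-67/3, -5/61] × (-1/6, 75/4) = (-67/3, -5/61] × (-1/6, 75/4)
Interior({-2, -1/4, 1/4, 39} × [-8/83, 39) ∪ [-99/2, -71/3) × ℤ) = ∅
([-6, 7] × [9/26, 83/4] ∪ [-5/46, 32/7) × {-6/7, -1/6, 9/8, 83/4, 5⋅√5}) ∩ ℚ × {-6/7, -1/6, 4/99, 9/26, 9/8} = ((ℚ ∩ [-6, 7]) × {9/26, 9/8}) ∪ ((ℚ ∩ [-5/46, 32/7)) × {-6/7, -1/6, 9/8})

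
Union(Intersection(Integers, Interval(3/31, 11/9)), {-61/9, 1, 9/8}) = Union({-61/9, 9/8}, Range(1, 2, 1))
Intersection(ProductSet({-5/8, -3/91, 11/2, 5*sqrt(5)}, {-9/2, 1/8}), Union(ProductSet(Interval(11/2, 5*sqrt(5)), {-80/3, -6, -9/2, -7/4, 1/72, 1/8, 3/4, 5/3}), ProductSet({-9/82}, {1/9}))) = ProductSet({11/2, 5*sqrt(5)}, {-9/2, 1/8})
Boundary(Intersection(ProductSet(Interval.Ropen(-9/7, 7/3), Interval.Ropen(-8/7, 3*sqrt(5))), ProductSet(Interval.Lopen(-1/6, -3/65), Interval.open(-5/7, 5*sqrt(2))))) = Union(ProductSet({-1/6, -3/65}, Interval(-5/7, 3*sqrt(5))), ProductSet(Interval(-1/6, -3/65), {-5/7, 3*sqrt(5)}))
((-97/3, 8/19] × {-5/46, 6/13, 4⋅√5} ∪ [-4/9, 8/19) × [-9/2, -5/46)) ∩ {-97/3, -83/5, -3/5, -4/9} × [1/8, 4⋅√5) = {-83/5, -3/5, -4/9} × {6/13}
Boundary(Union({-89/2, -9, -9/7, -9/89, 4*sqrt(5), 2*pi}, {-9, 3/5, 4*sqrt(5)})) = {-89/2, -9, -9/7, -9/89, 3/5, 4*sqrt(5), 2*pi}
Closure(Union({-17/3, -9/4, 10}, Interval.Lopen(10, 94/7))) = Union({-17/3, -9/4}, Interval(10, 94/7))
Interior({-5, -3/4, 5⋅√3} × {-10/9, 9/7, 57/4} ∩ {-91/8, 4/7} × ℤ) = ∅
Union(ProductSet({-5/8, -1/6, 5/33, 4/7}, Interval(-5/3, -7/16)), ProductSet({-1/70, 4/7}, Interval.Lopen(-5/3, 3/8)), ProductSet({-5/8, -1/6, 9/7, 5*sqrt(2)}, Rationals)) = Union(ProductSet({-1/70, 4/7}, Interval.Lopen(-5/3, 3/8)), ProductSet({-5/8, -1/6, 5/33, 4/7}, Interval(-5/3, -7/16)), ProductSet({-5/8, -1/6, 9/7, 5*sqrt(2)}, Rationals))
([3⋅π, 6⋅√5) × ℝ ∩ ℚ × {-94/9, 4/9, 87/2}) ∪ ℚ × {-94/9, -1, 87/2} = (ℚ × {-94/9, -1, 87/2}) ∪ ((ℚ ∩ [3⋅π, 6⋅√5)) × {-94/9, 4/9, 87/2})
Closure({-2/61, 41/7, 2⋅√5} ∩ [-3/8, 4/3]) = {-2/61}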